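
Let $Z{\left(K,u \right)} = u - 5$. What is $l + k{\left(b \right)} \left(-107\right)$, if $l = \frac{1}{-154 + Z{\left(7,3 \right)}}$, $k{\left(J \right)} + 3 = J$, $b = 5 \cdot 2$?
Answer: $- \frac{116845}{156} \approx -749.01$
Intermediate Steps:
$Z{\left(K,u \right)} = -5 + u$
$b = 10$
$k{\left(J \right)} = -3 + J$
$l = - \frac{1}{156}$ ($l = \frac{1}{-154 + \left(-5 + 3\right)} = \frac{1}{-154 - 2} = \frac{1}{-156} = - \frac{1}{156} \approx -0.0064103$)
$l + k{\left(b \right)} \left(-107\right) = - \frac{1}{156} + \left(-3 + 10\right) \left(-107\right) = - \frac{1}{156} + 7 \left(-107\right) = - \frac{1}{156} - 749 = - \frac{116845}{156}$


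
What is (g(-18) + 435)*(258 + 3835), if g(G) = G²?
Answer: 3106587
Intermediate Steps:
(g(-18) + 435)*(258 + 3835) = ((-18)² + 435)*(258 + 3835) = (324 + 435)*4093 = 759*4093 = 3106587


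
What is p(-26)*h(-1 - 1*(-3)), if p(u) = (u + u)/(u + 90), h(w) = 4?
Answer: -13/4 ≈ -3.2500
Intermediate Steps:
p(u) = 2*u/(90 + u) (p(u) = (2*u)/(90 + u) = 2*u/(90 + u))
p(-26)*h(-1 - 1*(-3)) = (2*(-26)/(90 - 26))*4 = (2*(-26)/64)*4 = (2*(-26)*(1/64))*4 = -13/16*4 = -13/4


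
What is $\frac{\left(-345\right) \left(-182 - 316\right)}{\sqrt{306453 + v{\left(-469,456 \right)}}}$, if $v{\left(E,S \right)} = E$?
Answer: $\frac{85905 \sqrt{4781}}{19124} \approx 310.6$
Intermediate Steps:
$\frac{\left(-345\right) \left(-182 - 316\right)}{\sqrt{306453 + v{\left(-469,456 \right)}}} = \frac{\left(-345\right) \left(-182 - 316\right)}{\sqrt{306453 - 469}} = \frac{\left(-345\right) \left(-498\right)}{\sqrt{305984}} = \frac{171810}{8 \sqrt{4781}} = 171810 \frac{\sqrt{4781}}{38248} = \frac{85905 \sqrt{4781}}{19124}$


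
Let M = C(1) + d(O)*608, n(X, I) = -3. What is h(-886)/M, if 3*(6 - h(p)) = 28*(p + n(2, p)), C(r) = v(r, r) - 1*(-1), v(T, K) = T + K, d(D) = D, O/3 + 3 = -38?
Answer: -24910/224343 ≈ -0.11104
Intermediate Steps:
O = -123 (O = -9 + 3*(-38) = -9 - 114 = -123)
v(T, K) = K + T
C(r) = 1 + 2*r (C(r) = (r + r) - 1*(-1) = 2*r + 1 = 1 + 2*r)
h(p) = 34 - 28*p/3 (h(p) = 6 - 28*(p - 3)/3 = 6 - 28*(-3 + p)/3 = 6 - (-84 + 28*p)/3 = 6 + (28 - 28*p/3) = 34 - 28*p/3)
M = -74781 (M = (1 + 2*1) - 123*608 = (1 + 2) - 74784 = 3 - 74784 = -74781)
h(-886)/M = (34 - 28/3*(-886))/(-74781) = (34 + 24808/3)*(-1/74781) = (24910/3)*(-1/74781) = -24910/224343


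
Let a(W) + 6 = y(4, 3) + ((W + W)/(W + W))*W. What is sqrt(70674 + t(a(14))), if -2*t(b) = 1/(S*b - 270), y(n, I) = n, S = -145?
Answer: sqrt(285530028405)/2010 ≈ 265.85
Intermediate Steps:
a(W) = -2 + W (a(W) = -6 + (4 + ((W + W)/(W + W))*W) = -6 + (4 + ((2*W)/((2*W)))*W) = -6 + (4 + ((2*W)*(1/(2*W)))*W) = -6 + (4 + 1*W) = -6 + (4 + W) = -2 + W)
t(b) = -1/(2*(-270 - 145*b)) (t(b) = -1/(2*(-145*b - 270)) = -1/(2*(-270 - 145*b)))
sqrt(70674 + t(a(14))) = sqrt(70674 + 1/(10*(54 + 29*(-2 + 14)))) = sqrt(70674 + 1/(10*(54 + 29*12))) = sqrt(70674 + 1/(10*(54 + 348))) = sqrt(70674 + (1/10)/402) = sqrt(70674 + (1/10)*(1/402)) = sqrt(70674 + 1/4020) = sqrt(284109481/4020) = sqrt(285530028405)/2010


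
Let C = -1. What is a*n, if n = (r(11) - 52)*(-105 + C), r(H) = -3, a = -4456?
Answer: -25978480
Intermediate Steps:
n = 5830 (n = (-3 - 52)*(-105 - 1) = -55*(-106) = 5830)
a*n = -4456*5830 = -25978480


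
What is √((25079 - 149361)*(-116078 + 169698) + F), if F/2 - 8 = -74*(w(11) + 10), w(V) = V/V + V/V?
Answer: 10*I*√66640026 ≈ 81633.0*I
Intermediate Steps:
w(V) = 2 (w(V) = 1 + 1 = 2)
F = -1760 (F = 16 + 2*(-74*(2 + 10)) = 16 + 2*(-74*12) = 16 + 2*(-888) = 16 - 1776 = -1760)
√((25079 - 149361)*(-116078 + 169698) + F) = √((25079 - 149361)*(-116078 + 169698) - 1760) = √(-124282*53620 - 1760) = √(-6664000840 - 1760) = √(-6664002600) = 10*I*√66640026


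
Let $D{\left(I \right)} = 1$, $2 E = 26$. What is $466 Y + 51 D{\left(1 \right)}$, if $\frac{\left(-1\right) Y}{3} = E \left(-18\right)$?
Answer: $327183$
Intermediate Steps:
$E = 13$ ($E = \frac{1}{2} \cdot 26 = 13$)
$Y = 702$ ($Y = - 3 \cdot 13 \left(-18\right) = \left(-3\right) \left(-234\right) = 702$)
$466 Y + 51 D{\left(1 \right)} = 466 \cdot 702 + 51 \cdot 1 = 327132 + 51 = 327183$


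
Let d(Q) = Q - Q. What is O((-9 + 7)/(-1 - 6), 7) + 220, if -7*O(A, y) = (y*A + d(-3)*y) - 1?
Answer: 1539/7 ≈ 219.86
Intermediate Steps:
d(Q) = 0
O(A, y) = ⅐ - A*y/7 (O(A, y) = -((y*A + 0*y) - 1)/7 = -((A*y + 0) - 1)/7 = -(A*y - 1)/7 = -(-1 + A*y)/7 = ⅐ - A*y/7)
O((-9 + 7)/(-1 - 6), 7) + 220 = (⅐ - ⅐*(-9 + 7)/(-1 - 6)*7) + 220 = (⅐ - ⅐*(-2/(-7))*7) + 220 = (⅐ - ⅐*(-2*(-⅐))*7) + 220 = (⅐ - ⅐*2/7*7) + 220 = (⅐ - 2/7) + 220 = -⅐ + 220 = 1539/7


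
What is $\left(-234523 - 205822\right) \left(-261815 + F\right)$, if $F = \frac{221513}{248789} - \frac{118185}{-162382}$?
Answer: $\frac{4657511870926038686455}{40398855398} \approx 1.1529 \cdot 10^{11}$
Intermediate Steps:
$F = \frac{65372851931}{40398855398}$ ($F = 221513 \cdot \frac{1}{248789} - - \frac{118185}{162382} = \frac{221513}{248789} + \frac{118185}{162382} = \frac{65372851931}{40398855398} \approx 1.6182$)
$\left(-234523 - 205822\right) \left(-261815 + F\right) = \left(-234523 - 205822\right) \left(-261815 + \frac{65372851931}{40398855398}\right) = \left(-234523 - 205822\right) \left(- \frac{10576960953175439}{40398855398}\right) = \left(-440345\right) \left(- \frac{10576960953175439}{40398855398}\right) = \frac{4657511870926038686455}{40398855398}$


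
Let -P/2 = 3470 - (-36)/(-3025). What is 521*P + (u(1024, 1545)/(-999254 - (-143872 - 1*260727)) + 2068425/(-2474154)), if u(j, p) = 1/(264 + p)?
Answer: -646902813240611413473917/178913550839626350 ≈ -3.6157e+6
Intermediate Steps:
P = -20993428/3025 (P = -2*(3470 - (-36)/(-3025)) = -2*(3470 - (-36)*(-1)/3025) = -2*(3470 - 1*36/3025) = -2*(3470 - 36/3025) = -2*10496714/3025 = -20993428/3025 ≈ -6940.0)
521*P + (u(1024, 1545)/(-999254 - (-143872 - 1*260727)) + 2068425/(-2474154)) = 521*(-20993428/3025) + (1/((264 + 1545)*(-999254 - (-143872 - 1*260727))) + 2068425/(-2474154)) = -10937575988/3025 + (1/(1809*(-999254 - (-143872 - 260727))) + 2068425*(-1/2474154)) = -10937575988/3025 + (1/(1809*(-999254 - 1*(-404599))) - 229825/274906) = -10937575988/3025 + (1/(1809*(-999254 + 404599)) - 229825/274906) = -10937575988/3025 + ((1/1809)/(-594655) - 229825/274906) = -10937575988/3025 + ((1/1809)*(-1/594655) - 229825/274906) = -10937575988/3025 + (-1/1075730895 - 229825/274906) = -10937575988/3025 - 247229853218281/295724877420870 = -646902813240611413473917/178913550839626350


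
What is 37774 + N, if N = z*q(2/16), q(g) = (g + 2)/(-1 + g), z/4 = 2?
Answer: 264282/7 ≈ 37755.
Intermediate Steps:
z = 8 (z = 4*2 = 8)
q(g) = (2 + g)/(-1 + g)
N = -136/7 (N = 8*((2 + 2/16)/(-1 + 2/16)) = 8*((2 + 2*(1/16))/(-1 + 2*(1/16))) = 8*((2 + 1/8)/(-1 + 1/8)) = 8*((17/8)/(-7/8)) = 8*(-8/7*17/8) = 8*(-17/7) = -136/7 ≈ -19.429)
37774 + N = 37774 - 136/7 = 264282/7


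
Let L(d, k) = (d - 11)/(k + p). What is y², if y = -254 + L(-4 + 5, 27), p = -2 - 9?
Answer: 4149369/64 ≈ 64834.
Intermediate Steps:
p = -11
L(d, k) = (-11 + d)/(-11 + k) (L(d, k) = (d - 11)/(k - 11) = (-11 + d)/(-11 + k))
y = -2037/8 (y = -254 + (-11 + (-4 + 5))/(-11 + 27) = -254 + (-11 + 1)/16 = -254 + (1/16)*(-10) = -254 - 5/8 = -2037/8 ≈ -254.63)
y² = (-2037/8)² = 4149369/64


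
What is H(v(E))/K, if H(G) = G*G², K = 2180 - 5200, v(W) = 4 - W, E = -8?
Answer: -432/755 ≈ -0.57219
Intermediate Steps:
K = -3020
H(G) = G³
H(v(E))/K = (4 - 1*(-8))³/(-3020) = (4 + 8)³*(-1/3020) = 12³*(-1/3020) = 1728*(-1/3020) = -432/755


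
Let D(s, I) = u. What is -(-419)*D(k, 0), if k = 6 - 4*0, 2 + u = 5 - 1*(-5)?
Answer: 3352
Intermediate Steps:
u = 8 (u = -2 + (5 - 1*(-5)) = -2 + (5 + 5) = -2 + 10 = 8)
k = 6 (k = 6 + 0 = 6)
D(s, I) = 8
-(-419)*D(k, 0) = -(-419)*8 = -419*(-8) = 3352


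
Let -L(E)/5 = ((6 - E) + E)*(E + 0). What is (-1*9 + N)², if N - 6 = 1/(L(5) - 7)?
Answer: 222784/24649 ≈ 9.0383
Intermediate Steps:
L(E) = -30*E (L(E) = -5*((6 - E) + E)*(E + 0) = -30*E)
N = 941/157 (N = 6 + 1/(-30*5 - 7) = 6 + 1/(-150 - 7) = 6 + 1/(-157) = 6 - 1/157 = 941/157 ≈ 5.9936)
(-1*9 + N)² = (-1*9 + 941/157)² = (-9 + 941/157)² = (-472/157)² = 222784/24649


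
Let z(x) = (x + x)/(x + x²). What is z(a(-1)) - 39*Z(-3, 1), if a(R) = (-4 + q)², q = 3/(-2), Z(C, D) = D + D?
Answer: -9742/125 ≈ -77.936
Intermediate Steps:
Z(C, D) = 2*D
q = -3/2 (q = 3*(-½) = -3/2 ≈ -1.5000)
a(R) = 121/4 (a(R) = (-4 - 3/2)² = (-11/2)² = 121/4)
z(x) = 2*x/(x + x²) (z(x) = (2*x)/(x + x²) = 2*x/(x + x²))
z(a(-1)) - 39*Z(-3, 1) = 2/(1 + 121/4) - 78 = 2/(125/4) - 39*2 = 2*(4/125) - 78 = 8/125 - 78 = -9742/125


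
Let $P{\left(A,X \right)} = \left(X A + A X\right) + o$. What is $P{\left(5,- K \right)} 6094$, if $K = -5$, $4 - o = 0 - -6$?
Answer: $292512$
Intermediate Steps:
$o = -2$ ($o = 4 - \left(0 - -6\right) = 4 - \left(0 + 6\right) = 4 - 6 = -2$)
$P{\left(A,X \right)} = -2 + 2 A X$ ($P{\left(A,X \right)} = \left(X A + A X\right) - 2 = \left(A X + A X\right) - 2 = 2 A X - 2 = -2 + 2 A X$)
$P{\left(5,- K \right)} 6094 = \left(-2 + 2 \cdot 5 \left(\left(-1\right) \left(-5\right)\right)\right) 6094 = \left(-2 + 2 \cdot 5 \cdot 5\right) 6094 = \left(-2 + 50\right) 6094 = 48 \cdot 6094 = 292512$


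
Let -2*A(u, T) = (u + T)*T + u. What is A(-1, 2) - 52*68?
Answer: -7073/2 ≈ -3536.5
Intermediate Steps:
A(u, T) = -u/2 - T*(T + u)/2 (A(u, T) = -((u + T)*T + u)/2 = -((T + u)*T + u)/2 = -(T*(T + u) + u)/2 = -(u + T*(T + u))/2 = -u/2 - T*(T + u)/2)
A(-1, 2) - 52*68 = (-½*(-1) - ½*2² - ½*2*(-1)) - 52*68 = (½ - ½*4 + 1) - 3536 = (½ - 2 + 1) - 3536 = -½ - 3536 = -7073/2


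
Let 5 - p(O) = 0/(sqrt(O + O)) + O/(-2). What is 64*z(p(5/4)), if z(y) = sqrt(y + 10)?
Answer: 80*sqrt(10) ≈ 252.98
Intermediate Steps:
p(O) = 5 + O/2 (p(O) = 5 - (0/(sqrt(O + O)) + O/(-2)) = 5 - (0/(sqrt(2*O)) + O*(-1/2)) = 5 - (0/((sqrt(2)*sqrt(O))) - O/2) = 5 - (0*(sqrt(2)/(2*sqrt(O))) - O/2) = 5 - (0 - O/2) = 5 - (-1)*O/2 = 5 + O/2)
z(y) = sqrt(10 + y)
64*z(p(5/4)) = 64*sqrt(10 + (5 + (5/4)/2)) = 64*sqrt(10 + (5 + (5*(1/4))/2)) = 64*sqrt(10 + (5 + (1/2)*(5/4))) = 64*sqrt(10 + (5 + 5/8)) = 64*sqrt(10 + 45/8) = 64*sqrt(125/8) = 64*(5*sqrt(10)/4) = 80*sqrt(10)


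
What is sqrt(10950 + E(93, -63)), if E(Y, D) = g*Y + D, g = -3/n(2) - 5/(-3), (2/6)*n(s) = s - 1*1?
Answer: sqrt(10949) ≈ 104.64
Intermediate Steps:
n(s) = -3 + 3*s (n(s) = 3*(s - 1*1) = 3*(s - 1) = 3*(-1 + s) = -3 + 3*s)
g = 2/3 (g = -3/(-3 + 3*2) - 5/(-3) = -3/(-3 + 6) - 5*(-1/3) = -3/3 + 5/3 = -3*1/3 + 5/3 = -1 + 5/3 = 2/3 ≈ 0.66667)
E(Y, D) = D + 2*Y/3 (E(Y, D) = 2*Y/3 + D = D + 2*Y/3)
sqrt(10950 + E(93, -63)) = sqrt(10950 + (-63 + (2/3)*93)) = sqrt(10950 + (-63 + 62)) = sqrt(10950 - 1) = sqrt(10949)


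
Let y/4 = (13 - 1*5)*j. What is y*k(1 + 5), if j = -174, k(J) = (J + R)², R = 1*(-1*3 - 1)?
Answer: -22272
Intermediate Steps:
R = -4 (R = 1*(-3 - 1) = 1*(-4) = -4)
k(J) = (-4 + J)² (k(J) = (J - 4)² = (-4 + J)²)
y = -5568 (y = 4*((13 - 1*5)*(-174)) = 4*((13 - 5)*(-174)) = 4*(8*(-174)) = 4*(-1392) = -5568)
y*k(1 + 5) = -5568*(-4 + (1 + 5))² = -5568*(-4 + 6)² = -5568*2² = -5568*4 = -22272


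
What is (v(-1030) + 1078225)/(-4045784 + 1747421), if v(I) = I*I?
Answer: -2139125/2298363 ≈ -0.93072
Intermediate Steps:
v(I) = I²
(v(-1030) + 1078225)/(-4045784 + 1747421) = ((-1030)² + 1078225)/(-4045784 + 1747421) = (1060900 + 1078225)/(-2298363) = 2139125*(-1/2298363) = -2139125/2298363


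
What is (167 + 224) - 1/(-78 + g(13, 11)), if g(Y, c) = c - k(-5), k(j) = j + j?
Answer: 22288/57 ≈ 391.02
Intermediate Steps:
k(j) = 2*j
g(Y, c) = 10 + c (g(Y, c) = c - 2*(-5) = c - 1*(-10) = c + 10 = 10 + c)
(167 + 224) - 1/(-78 + g(13, 11)) = (167 + 224) - 1/(-78 + (10 + 11)) = 391 - 1/(-78 + 21) = 391 - 1/(-57) = 391 - 1*(-1/57) = 391 + 1/57 = 22288/57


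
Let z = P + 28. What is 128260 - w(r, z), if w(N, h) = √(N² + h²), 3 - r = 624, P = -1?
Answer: 128260 - 27*√530 ≈ 1.2764e+5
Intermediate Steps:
r = -621 (r = 3 - 1*624 = 3 - 624 = -621)
z = 27 (z = -1 + 28 = 27)
128260 - w(r, z) = 128260 - √((-621)² + 27²) = 128260 - √(385641 + 729) = 128260 - √386370 = 128260 - 27*√530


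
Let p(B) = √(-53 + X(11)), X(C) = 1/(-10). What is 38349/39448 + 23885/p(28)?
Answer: 38349/39448 - 23885*I*√590/177 ≈ 0.97214 - 3277.8*I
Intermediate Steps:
X(C) = -⅒
p(B) = 3*I*√590/10 (p(B) = √(-53 - ⅒) = √(-531/10) = 3*I*√590/10)
38349/39448 + 23885/p(28) = 38349/39448 + 23885/((3*I*√590/10)) = 38349*(1/39448) + 23885*(-I*√590/177) = 38349/39448 - 23885*I*√590/177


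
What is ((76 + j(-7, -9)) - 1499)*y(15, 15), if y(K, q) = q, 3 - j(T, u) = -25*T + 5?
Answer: -24000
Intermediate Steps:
j(T, u) = -2 + 25*T (j(T, u) = 3 - (-25*T + 5) = 3 - (5 - 25*T) = 3 + (-5 + 25*T) = -2 + 25*T)
((76 + j(-7, -9)) - 1499)*y(15, 15) = ((76 + (-2 + 25*(-7))) - 1499)*15 = ((76 + (-2 - 175)) - 1499)*15 = ((76 - 177) - 1499)*15 = (-101 - 1499)*15 = -1600*15 = -24000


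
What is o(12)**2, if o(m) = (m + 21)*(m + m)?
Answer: 627264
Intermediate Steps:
o(m) = 2*m*(21 + m) (o(m) = (21 + m)*(2*m) = 2*m*(21 + m))
o(12)**2 = (2*12*(21 + 12))**2 = (2*12*33)**2 = 792**2 = 627264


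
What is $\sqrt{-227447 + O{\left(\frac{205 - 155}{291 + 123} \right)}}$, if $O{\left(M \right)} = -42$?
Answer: $i \sqrt{227489} \approx 476.96 i$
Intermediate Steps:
$\sqrt{-227447 + O{\left(\frac{205 - 155}{291 + 123} \right)}} = \sqrt{-227447 - 42} = \sqrt{-227489} = i \sqrt{227489}$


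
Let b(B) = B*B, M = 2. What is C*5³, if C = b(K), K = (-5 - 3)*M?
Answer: 32000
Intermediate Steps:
K = -16 (K = (-5 - 3)*2 = -8*2 = -16)
b(B) = B²
C = 256 (C = (-16)² = 256)
C*5³ = 256*5³ = 256*125 = 32000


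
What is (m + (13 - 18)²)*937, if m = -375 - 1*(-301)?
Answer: -45913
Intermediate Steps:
m = -74 (m = -375 + 301 = -74)
(m + (13 - 18)²)*937 = (-74 + (13 - 18)²)*937 = (-74 + (-5)²)*937 = (-74 + 25)*937 = -49*937 = -45913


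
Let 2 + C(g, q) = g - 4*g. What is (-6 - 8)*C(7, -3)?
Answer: 322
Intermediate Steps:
C(g, q) = -2 - 3*g (C(g, q) = -2 + (g - 4*g) = -2 - 3*g)
(-6 - 8)*C(7, -3) = (-6 - 8)*(-2 - 3*7) = -14*(-2 - 21) = -14*(-23) = 322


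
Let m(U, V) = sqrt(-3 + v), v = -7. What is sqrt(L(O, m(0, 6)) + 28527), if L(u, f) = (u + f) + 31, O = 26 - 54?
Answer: sqrt(28530 + I*sqrt(10)) ≈ 168.91 + 0.0094*I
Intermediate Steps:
O = -28
m(U, V) = I*sqrt(10) (m(U, V) = sqrt(-3 - 7) = sqrt(-10) = I*sqrt(10))
L(u, f) = 31 + f + u (L(u, f) = (f + u) + 31 = 31 + f + u)
sqrt(L(O, m(0, 6)) + 28527) = sqrt((31 + I*sqrt(10) - 28) + 28527) = sqrt((3 + I*sqrt(10)) + 28527) = sqrt(28530 + I*sqrt(10))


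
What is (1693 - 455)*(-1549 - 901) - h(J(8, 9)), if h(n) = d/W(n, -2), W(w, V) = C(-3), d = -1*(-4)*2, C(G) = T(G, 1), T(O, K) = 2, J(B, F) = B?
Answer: -3033104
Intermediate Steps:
C(G) = 2
d = 8 (d = 4*2 = 8)
W(w, V) = 2
h(n) = 4 (h(n) = 8/2 = 8*(½) = 4)
(1693 - 455)*(-1549 - 901) - h(J(8, 9)) = (1693 - 455)*(-1549 - 901) - 1*4 = 1238*(-2450) - 4 = -3033100 - 4 = -3033104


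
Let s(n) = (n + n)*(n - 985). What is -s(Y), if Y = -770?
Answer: -2702700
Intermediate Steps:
s(n) = 2*n*(-985 + n) (s(n) = (2*n)*(-985 + n) = 2*n*(-985 + n))
-s(Y) = -2*(-770)*(-985 - 770) = -2*(-770)*(-1755) = -1*2702700 = -2702700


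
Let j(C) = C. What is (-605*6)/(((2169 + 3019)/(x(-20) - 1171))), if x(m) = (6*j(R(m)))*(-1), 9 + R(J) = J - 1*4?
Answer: 1765995/2594 ≈ 680.80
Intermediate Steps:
R(J) = -13 + J (R(J) = -9 + (J - 1*4) = -9 + (J - 4) = -9 + (-4 + J) = -13 + J)
x(m) = 78 - 6*m (x(m) = (6*(-13 + m))*(-1) = (-78 + 6*m)*(-1) = 78 - 6*m)
(-605*6)/(((2169 + 3019)/(x(-20) - 1171))) = (-605*6)/(((2169 + 3019)/((78 - 6*(-20)) - 1171))) = -3630/(5188/((78 + 120) - 1171)) = -3630/(5188/(198 - 1171)) = -3630/(5188/(-973)) = -3630/(5188*(-1/973)) = -3630/(-5188/973) = -3630*(-973/5188) = 1765995/2594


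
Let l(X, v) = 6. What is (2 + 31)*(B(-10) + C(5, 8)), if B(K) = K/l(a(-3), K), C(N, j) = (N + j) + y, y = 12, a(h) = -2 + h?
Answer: 770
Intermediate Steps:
C(N, j) = 12 + N + j (C(N, j) = (N + j) + 12 = 12 + N + j)
B(K) = K/6
(2 + 31)*(B(-10) + C(5, 8)) = (2 + 31)*((⅙)*(-10) + (12 + 5 + 8)) = 33*(-5/3 + 25) = 33*(70/3) = 770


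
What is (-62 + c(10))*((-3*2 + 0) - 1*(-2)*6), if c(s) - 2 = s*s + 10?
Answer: 300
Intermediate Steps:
c(s) = 12 + s² (c(s) = 2 + (s*s + 10) = 2 + (s² + 10) = 2 + (10 + s²) = 12 + s²)
(-62 + c(10))*((-3*2 + 0) - 1*(-2)*6) = (-62 + (12 + 10²))*((-3*2 + 0) - 1*(-2)*6) = (-62 + (12 + 100))*((-6 + 0) + 2*6) = (-62 + 112)*(-6 + 12) = 50*6 = 300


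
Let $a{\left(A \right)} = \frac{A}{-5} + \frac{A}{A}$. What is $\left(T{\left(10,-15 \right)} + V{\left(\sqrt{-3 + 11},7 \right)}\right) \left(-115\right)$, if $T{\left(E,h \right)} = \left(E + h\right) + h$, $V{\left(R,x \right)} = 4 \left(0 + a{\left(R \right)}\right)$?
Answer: $1840 + 184 \sqrt{2} \approx 2100.2$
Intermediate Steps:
$a{\left(A \right)} = 1 - \frac{A}{5}$ ($a{\left(A \right)} = A \left(- \frac{1}{5}\right) + 1 = - \frac{A}{5} + 1 = 1 - \frac{A}{5}$)
$V{\left(R,x \right)} = 4 - \frac{4 R}{5}$ ($V{\left(R,x \right)} = 4 \left(0 - \left(-1 + \frac{R}{5}\right)\right) = 4 \left(1 - \frac{R}{5}\right) = 4 - \frac{4 R}{5}$)
$T{\left(E,h \right)} = E + 2 h$
$\left(T{\left(10,-15 \right)} + V{\left(\sqrt{-3 + 11},7 \right)}\right) \left(-115\right) = \left(\left(10 + 2 \left(-15\right)\right) + \left(4 - \frac{4 \sqrt{-3 + 11}}{5}\right)\right) \left(-115\right) = \left(\left(10 - 30\right) + \left(4 - \frac{4 \sqrt{8}}{5}\right)\right) \left(-115\right) = \left(-20 + \left(4 - \frac{4 \cdot 2 \sqrt{2}}{5}\right)\right) \left(-115\right) = \left(-20 + \left(4 - \frac{8 \sqrt{2}}{5}\right)\right) \left(-115\right) = \left(-16 - \frac{8 \sqrt{2}}{5}\right) \left(-115\right) = 1840 + 184 \sqrt{2}$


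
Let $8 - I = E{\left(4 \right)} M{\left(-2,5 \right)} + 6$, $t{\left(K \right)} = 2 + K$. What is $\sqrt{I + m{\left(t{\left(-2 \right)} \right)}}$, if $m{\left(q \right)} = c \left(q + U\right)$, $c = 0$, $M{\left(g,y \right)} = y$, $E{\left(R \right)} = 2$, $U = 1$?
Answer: $2 i \sqrt{2} \approx 2.8284 i$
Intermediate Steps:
$m{\left(q \right)} = 0$ ($m{\left(q \right)} = 0 \left(q + 1\right) = 0 \left(1 + q\right) = 0$)
$I = -8$ ($I = 8 - \left(2 \cdot 5 + 6\right) = 8 - \left(10 + 6\right) = 8 - 16 = -8$)
$\sqrt{I + m{\left(t{\left(-2 \right)} \right)}} = \sqrt{-8 + 0} = \sqrt{-8} = 2 i \sqrt{2}$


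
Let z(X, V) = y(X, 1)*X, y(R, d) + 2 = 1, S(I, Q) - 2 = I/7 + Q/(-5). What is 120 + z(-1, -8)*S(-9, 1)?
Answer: 4218/35 ≈ 120.51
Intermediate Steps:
S(I, Q) = 2 - Q/5 + I/7 (S(I, Q) = 2 + (I/7 + Q/(-5)) = 2 + (I*(⅐) + Q*(-⅕)) = 2 + (I/7 - Q/5) = 2 + (-Q/5 + I/7) = 2 - Q/5 + I/7)
y(R, d) = -1 (y(R, d) = -2 + 1 = -1)
z(X, V) = -X
120 + z(-1, -8)*S(-9, 1) = 120 + (-1*(-1))*(2 - ⅕*1 + (⅐)*(-9)) = 120 + 1*(2 - ⅕ - 9/7) = 120 + 1*(18/35) = 120 + 18/35 = 4218/35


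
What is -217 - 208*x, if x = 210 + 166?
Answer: -78425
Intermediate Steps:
x = 376
-217 - 208*x = -217 - 208*376 = -217 - 78208 = -78425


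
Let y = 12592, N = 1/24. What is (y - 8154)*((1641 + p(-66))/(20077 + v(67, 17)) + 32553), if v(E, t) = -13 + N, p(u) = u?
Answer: 9938274456474/68791 ≈ 1.4447e+8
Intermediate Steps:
N = 1/24 ≈ 0.041667
v(E, t) = -311/24 (v(E, t) = -13 + 1/24 = -311/24)
(y - 8154)*((1641 + p(-66))/(20077 + v(67, 17)) + 32553) = (12592 - 8154)*((1641 - 66)/(20077 - 311/24) + 32553) = 4438*(1575/(481537/24) + 32553) = 4438*(1575*(24/481537) + 32553) = 4438*(5400/68791 + 32553) = 4438*(2239358823/68791) = 9938274456474/68791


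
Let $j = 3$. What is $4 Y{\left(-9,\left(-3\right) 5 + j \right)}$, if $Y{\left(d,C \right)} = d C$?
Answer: $432$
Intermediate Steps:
$Y{\left(d,C \right)} = C d$
$4 Y{\left(-9,\left(-3\right) 5 + j \right)} = 4 \left(\left(-3\right) 5 + 3\right) \left(-9\right) = 4 \left(-15 + 3\right) \left(-9\right) = 4 \left(\left(-12\right) \left(-9\right)\right) = 4 \cdot 108 = 432$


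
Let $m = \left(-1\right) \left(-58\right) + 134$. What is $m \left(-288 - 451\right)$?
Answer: $-141888$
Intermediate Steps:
$m = 192$ ($m = 58 + 134 = 192$)
$m \left(-288 - 451\right) = 192 \left(-288 - 451\right) = 192 \left(-739\right) = -141888$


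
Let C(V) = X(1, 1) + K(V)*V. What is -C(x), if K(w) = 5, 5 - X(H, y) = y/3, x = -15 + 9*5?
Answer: -464/3 ≈ -154.67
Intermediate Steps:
x = 30 (x = -15 + 45 = 30)
X(H, y) = 5 - y/3
C(V) = 14/3 + 5*V (C(V) = (5 - ⅓*1) + 5*V = (5 - ⅓) + 5*V = 14/3 + 5*V)
-C(x) = -(14/3 + 5*30) = -(14/3 + 150) = -1*464/3 = -464/3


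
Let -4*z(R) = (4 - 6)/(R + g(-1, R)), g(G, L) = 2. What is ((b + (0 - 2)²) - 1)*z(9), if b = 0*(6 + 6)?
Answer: 3/22 ≈ 0.13636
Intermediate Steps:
b = 0 (b = 0*12 = 0)
z(R) = 1/(2*(2 + R)) (z(R) = -(4 - 6)/(4*(R + 2)) = -(-1)/(2*(2 + R)) = 1/(2*(2 + R)))
((b + (0 - 2)²) - 1)*z(9) = ((0 + (0 - 2)²) - 1)*(1/(2*(2 + 9))) = ((0 + (-2)²) - 1)*((½)/11) = ((0 + 4) - 1)*((½)*(1/11)) = (4 - 1)*(1/22) = 3*(1/22) = 3/22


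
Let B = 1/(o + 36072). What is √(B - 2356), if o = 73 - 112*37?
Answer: I*√2412694754355/32001 ≈ 48.539*I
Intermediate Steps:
o = -4071 (o = 73 - 4144 = -4071)
B = 1/32001 (B = 1/(-4071 + 36072) = 1/32001 ≈ 3.1249e-5)
√(B - 2356) = √(1/32001 - 2356) = √(-75394355/32001) = I*√2412694754355/32001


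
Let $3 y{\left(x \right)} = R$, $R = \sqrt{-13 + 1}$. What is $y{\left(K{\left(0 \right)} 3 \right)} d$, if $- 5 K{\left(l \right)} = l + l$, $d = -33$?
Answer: $- 22 i \sqrt{3} \approx - 38.105 i$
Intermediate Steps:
$K{\left(l \right)} = - \frac{2 l}{5}$ ($K{\left(l \right)} = - \frac{l + l}{5} = - \frac{2 l}{5}$)
$R = 2 i \sqrt{3}$ ($R = \sqrt{-12} = 2 i \sqrt{3} \approx 3.4641 i$)
$y{\left(x \right)} = \frac{2 i \sqrt{3}}{3}$
$y{\left(K{\left(0 \right)} 3 \right)} d = \frac{2 i \sqrt{3}}{3} \left(-33\right) = - 22 i \sqrt{3}$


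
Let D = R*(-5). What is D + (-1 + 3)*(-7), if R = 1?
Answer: -19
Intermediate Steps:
D = -5 (D = 1*(-5) = -5)
D + (-1 + 3)*(-7) = -5 + (-1 + 3)*(-7) = -5 + 2*(-7) = -5 - 14 = -19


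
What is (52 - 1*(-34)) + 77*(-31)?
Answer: -2301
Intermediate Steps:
(52 - 1*(-34)) + 77*(-31) = (52 + 34) - 2387 = 86 - 2387 = -2301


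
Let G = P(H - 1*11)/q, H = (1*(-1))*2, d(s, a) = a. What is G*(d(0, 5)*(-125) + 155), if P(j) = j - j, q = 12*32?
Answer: 0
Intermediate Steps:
q = 384
H = -2 (H = -1*2 = -2)
P(j) = 0
G = 0 (G = 0/384 = 0*(1/384) = 0)
G*(d(0, 5)*(-125) + 155) = 0*(5*(-125) + 155) = 0*(-625 + 155) = 0*(-470) = 0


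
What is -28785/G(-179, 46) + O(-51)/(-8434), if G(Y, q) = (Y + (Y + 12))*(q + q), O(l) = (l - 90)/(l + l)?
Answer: 2063193839/2282004248 ≈ 0.90411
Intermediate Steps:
O(l) = (-90 + l)/(2*l) (O(l) = (-90 + l)/((2*l)) = (-90 + l)*(1/(2*l)) = (-90 + l)/(2*l))
G(Y, q) = 2*q*(12 + 2*Y) (G(Y, q) = (Y + (12 + Y))*(2*q) = (12 + 2*Y)*(2*q) = 2*q*(12 + 2*Y))
-28785/G(-179, 46) + O(-51)/(-8434) = -28785*1/(184*(6 - 179)) + ((1/2)*(-90 - 51)/(-51))/(-8434) = -28785/(4*46*(-173)) + ((1/2)*(-1/51)*(-141))*(-1/8434) = -28785/(-31832) + (47/34)*(-1/8434) = -28785*(-1/31832) - 47/286756 = 28785/31832 - 47/286756 = 2063193839/2282004248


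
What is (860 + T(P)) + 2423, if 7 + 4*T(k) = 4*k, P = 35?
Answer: 13265/4 ≈ 3316.3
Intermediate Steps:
T(k) = -7/4 + k (T(k) = -7/4 + (4*k)/4 = -7/4 + k)
(860 + T(P)) + 2423 = (860 + (-7/4 + 35)) + 2423 = (860 + 133/4) + 2423 = 3573/4 + 2423 = 13265/4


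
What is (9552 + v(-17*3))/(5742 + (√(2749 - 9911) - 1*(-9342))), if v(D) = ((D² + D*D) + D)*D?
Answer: -1909249758/113767109 + 253149*I*√7162/227534218 ≈ -16.782 + 0.094156*I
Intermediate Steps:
v(D) = D*(D + 2*D²) (v(D) = ((D² + D²) + D)*D = (2*D² + D)*D = (D + 2*D²)*D = D*(D + 2*D²))
(9552 + v(-17*3))/(5742 + (√(2749 - 9911) - 1*(-9342))) = (9552 + (-17*3)²*(1 + 2*(-17*3)))/(5742 + (√(2749 - 9911) - 1*(-9342))) = (9552 + (-51)²*(1 + 2*(-51)))/(5742 + (√(-7162) + 9342)) = (9552 + 2601*(1 - 102))/(5742 + (I*√7162 + 9342)) = (9552 + 2601*(-101))/(5742 + (9342 + I*√7162)) = (9552 - 262701)/(15084 + I*√7162) = -253149/(15084 + I*√7162)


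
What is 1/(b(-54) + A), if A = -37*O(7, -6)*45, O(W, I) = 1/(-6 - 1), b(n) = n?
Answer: 7/1287 ≈ 0.0054390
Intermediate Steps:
O(W, I) = -⅐ (O(W, I) = 1/(-7) = -⅐)
A = 1665/7 (A = -37*(-⅐)*45 = (37/7)*45 = 1665/7 ≈ 237.86)
1/(b(-54) + A) = 1/(-54 + 1665/7) = 1/(1287/7) = 7/1287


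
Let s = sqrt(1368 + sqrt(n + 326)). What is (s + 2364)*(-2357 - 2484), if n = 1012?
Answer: -11444124 - 4841*sqrt(1368 + sqrt(1338)) ≈ -1.1626e+7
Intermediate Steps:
s = sqrt(1368 + sqrt(1338)) (s = sqrt(1368 + sqrt(1012 + 326)) = sqrt(1368 + sqrt(1338)) ≈ 37.478)
(s + 2364)*(-2357 - 2484) = (sqrt(1368 + sqrt(1338)) + 2364)*(-2357 - 2484) = (2364 + sqrt(1368 + sqrt(1338)))*(-4841) = -11444124 - 4841*sqrt(1368 + sqrt(1338))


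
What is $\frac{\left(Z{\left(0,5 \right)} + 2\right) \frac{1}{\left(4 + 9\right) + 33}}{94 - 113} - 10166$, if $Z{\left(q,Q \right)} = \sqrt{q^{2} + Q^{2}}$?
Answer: $- \frac{8885091}{874} \approx -10166.0$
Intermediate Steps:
$Z{\left(q,Q \right)} = \sqrt{Q^{2} + q^{2}}$
$\frac{\left(Z{\left(0,5 \right)} + 2\right) \frac{1}{\left(4 + 9\right) + 33}}{94 - 113} - 10166 = \frac{\left(\sqrt{5^{2} + 0^{2}} + 2\right) \frac{1}{\left(4 + 9\right) + 33}}{94 - 113} - 10166 = \frac{\left(\sqrt{25 + 0} + 2\right) \frac{1}{13 + 33}}{-19} - 10166 = \frac{\sqrt{25} + 2}{46} \left(- \frac{1}{19}\right) - 10166 = \left(5 + 2\right) \frac{1}{46} \left(- \frac{1}{19}\right) - 10166 = 7 \cdot \frac{1}{46} \left(- \frac{1}{19}\right) - 10166 = \frac{7}{46} \left(- \frac{1}{19}\right) - 10166 = - \frac{7}{874} - 10166 = - \frac{8885091}{874}$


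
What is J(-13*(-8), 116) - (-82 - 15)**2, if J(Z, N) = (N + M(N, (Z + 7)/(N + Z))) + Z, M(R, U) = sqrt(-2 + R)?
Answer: -9189 + sqrt(114) ≈ -9178.3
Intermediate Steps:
J(Z, N) = N + Z + sqrt(-2 + N) (J(Z, N) = (N + sqrt(-2 + N)) + Z = N + Z + sqrt(-2 + N))
J(-13*(-8), 116) - (-82 - 15)**2 = (116 - 13*(-8) + sqrt(-2 + 116)) - (-82 - 15)**2 = (116 + 104 + sqrt(114)) - 1*(-97)**2 = (220 + sqrt(114)) - 1*9409 = (220 + sqrt(114)) - 9409 = -9189 + sqrt(114)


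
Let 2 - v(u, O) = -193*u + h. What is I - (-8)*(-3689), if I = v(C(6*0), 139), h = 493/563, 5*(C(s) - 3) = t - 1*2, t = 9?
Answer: -80682617/2815 ≈ -28662.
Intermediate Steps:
C(s) = 22/5 (C(s) = 3 + (9 - 1*2)/5 = 3 + (9 - 2)/5 = 3 + (⅕)*7 = 3 + 7/5 = 22/5)
h = 493/563 (h = 493*(1/563) = 493/563 ≈ 0.87567)
v(u, O) = 633/563 + 193*u (v(u, O) = 2 - (-193*u + 493/563) = 2 - (493/563 - 193*u) = 2 + (-493/563 + 193*u) = 633/563 + 193*u)
I = 2393663/2815 (I = 633/563 + 193*(22/5) = 633/563 + 4246/5 = 2393663/2815 ≈ 850.32)
I - (-8)*(-3689) = 2393663/2815 - (-8)*(-3689) = 2393663/2815 - 1*29512 = 2393663/2815 - 29512 = -80682617/2815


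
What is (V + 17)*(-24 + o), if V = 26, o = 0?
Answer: -1032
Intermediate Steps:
(V + 17)*(-24 + o) = (26 + 17)*(-24 + 0) = 43*(-24) = -1032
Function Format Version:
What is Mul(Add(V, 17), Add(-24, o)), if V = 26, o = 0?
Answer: -1032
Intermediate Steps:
Mul(Add(V, 17), Add(-24, o)) = Mul(Add(26, 17), Add(-24, 0)) = Mul(43, -24) = -1032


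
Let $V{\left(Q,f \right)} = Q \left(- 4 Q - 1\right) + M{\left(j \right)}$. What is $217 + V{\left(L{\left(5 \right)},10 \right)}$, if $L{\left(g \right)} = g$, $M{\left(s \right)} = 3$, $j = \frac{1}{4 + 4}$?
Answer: $115$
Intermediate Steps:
$j = \frac{1}{8} \approx 0.125$
$V{\left(Q,f \right)} = 3 + Q \left(-1 - 4 Q\right)$ ($V{\left(Q,f \right)} = Q \left(- 4 Q - 1\right) + 3 = Q \left(-1 - 4 Q\right) + 3 = 3 + Q \left(-1 - 4 Q\right)$)
$217 + V{\left(L{\left(5 \right)},10 \right)} = 217 - \left(2 + 100\right) = 217 - 102 = 115$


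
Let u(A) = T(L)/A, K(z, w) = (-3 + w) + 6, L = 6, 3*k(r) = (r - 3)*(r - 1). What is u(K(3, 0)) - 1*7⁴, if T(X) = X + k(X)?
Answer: -7192/3 ≈ -2397.3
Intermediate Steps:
k(r) = (-1 + r)*(-3 + r)/3 (k(r) = ((r - 3)*(r - 1))/3 = ((-3 + r)*(-1 + r))/3 = ((-1 + r)*(-3 + r))/3 = (-1 + r)*(-3 + r)/3)
K(z, w) = 3 + w
T(X) = 1 - X/3 + X²/3 (T(X) = X + (1 - 4*X/3 + X²/3) = 1 - X/3 + X²/3)
u(A) = 11/A (u(A) = (1 - ⅓*6 + (⅓)*6²)/A = (1 - 2 + (⅓)*36)/A = (1 - 2 + 12)/A = 11/A)
u(K(3, 0)) - 1*7⁴ = 11/(3 + 0) - 1*7⁴ = 11/3 - 1*2401 = 11*(⅓) - 2401 = 11/3 - 2401 = -7192/3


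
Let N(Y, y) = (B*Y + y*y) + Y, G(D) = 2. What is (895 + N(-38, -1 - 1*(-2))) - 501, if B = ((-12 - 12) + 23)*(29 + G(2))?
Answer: 1535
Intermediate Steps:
B = -31 (B = ((-12 - 12) + 23)*(29 + 2) = (-24 + 23)*31 = -1*31 = -31)
N(Y, y) = y**2 - 30*Y (N(Y, y) = (-31*Y + y*y) + Y = (-31*Y + y**2) + Y = (y**2 - 31*Y) + Y = y**2 - 30*Y)
(895 + N(-38, -1 - 1*(-2))) - 501 = (895 + ((-1 - 1*(-2))**2 - 30*(-38))) - 501 = (895 + ((-1 + 2)**2 + 1140)) - 501 = (895 + (1**2 + 1140)) - 501 = (895 + (1 + 1140)) - 501 = (895 + 1141) - 501 = 2036 - 501 = 1535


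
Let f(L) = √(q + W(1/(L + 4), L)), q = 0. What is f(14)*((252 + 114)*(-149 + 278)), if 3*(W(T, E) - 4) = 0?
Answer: 94428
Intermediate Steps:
W(T, E) = 4 (W(T, E) = 4 + (⅓)*0 = 4 + 0 = 4)
f(L) = 2 (f(L) = √(0 + 4) = √4 = 2)
f(14)*((252 + 114)*(-149 + 278)) = 2*((252 + 114)*(-149 + 278)) = 2*(366*129) = 2*47214 = 94428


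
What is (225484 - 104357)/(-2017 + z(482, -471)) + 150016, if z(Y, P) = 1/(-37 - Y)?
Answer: 156977484271/1046824 ≈ 1.4996e+5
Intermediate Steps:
(225484 - 104357)/(-2017 + z(482, -471)) + 150016 = (225484 - 104357)/(-2017 - 1/(37 + 482)) + 150016 = 121127/(-2017 - 1/519) + 150016 = 121127/(-1046824/519) + 150016 = 121127*(-519/1046824) + 150016 = -62864913/1046824 + 150016 = 156977484271/1046824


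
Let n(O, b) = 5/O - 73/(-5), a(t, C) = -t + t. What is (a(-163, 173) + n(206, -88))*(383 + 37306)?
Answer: 567709407/1030 ≈ 5.5117e+5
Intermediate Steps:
a(t, C) = 0
n(O, b) = 73/5 + 5/O (n(O, b) = 5/O - 73*(-1/5) = 5/O + 73/5 = 73/5 + 5/O)
(a(-163, 173) + n(206, -88))*(383 + 37306) = (0 + (73/5 + 5/206))*(383 + 37306) = (0 + (73/5 + 5*(1/206)))*37689 = (0 + (73/5 + 5/206))*37689 = (0 + 15063/1030)*37689 = (15063/1030)*37689 = 567709407/1030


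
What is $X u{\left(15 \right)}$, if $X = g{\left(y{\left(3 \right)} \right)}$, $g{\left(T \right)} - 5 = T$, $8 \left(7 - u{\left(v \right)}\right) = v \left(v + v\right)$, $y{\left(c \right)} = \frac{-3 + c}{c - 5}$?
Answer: $- \frac{985}{4} \approx -246.25$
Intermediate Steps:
$y{\left(c \right)} = \frac{-3 + c}{-5 + c}$
$u{\left(v \right)} = 7 - \frac{v^{2}}{4}$ ($u{\left(v \right)} = 7 - \frac{v \left(v + v\right)}{8} = 7 - \frac{v 2 v}{8} = 7 - \frac{2 v^{2}}{8} = 7 - \frac{v^{2}}{4}$)
$g{\left(T \right)} = 5 + T$
$X = 5$ ($X = 5 + \frac{-3 + 3}{-5 + 3} = 5 + \frac{1}{-2} \cdot 0 = 5 - 0 = 5 + 0 = 5$)
$X u{\left(15 \right)} = 5 \left(7 - \frac{15^{2}}{4}\right) = 5 \left(7 - \frac{225}{4}\right) = 5 \left(- \frac{197}{4}\right) = - \frac{985}{4}$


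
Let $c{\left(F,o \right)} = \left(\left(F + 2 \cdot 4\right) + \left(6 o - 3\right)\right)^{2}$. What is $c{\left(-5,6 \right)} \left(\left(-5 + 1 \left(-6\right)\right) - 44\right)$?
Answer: $-71280$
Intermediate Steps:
$c{\left(F,o \right)} = \left(5 + F + 6 o\right)^{2}$ ($c{\left(F,o \right)} = \left(\left(F + 8\right) + \left(-3 + 6 o\right)\right)^{2} = \left(\left(8 + F\right) + \left(-3 + 6 o\right)\right)^{2} = \left(5 + F + 6 o\right)^{2}$)
$c{\left(-5,6 \right)} \left(\left(-5 + 1 \left(-6\right)\right) - 44\right) = \left(5 - 5 + 6 \cdot 6\right)^{2} \left(\left(-5 + 1 \left(-6\right)\right) - 44\right) = \left(5 - 5 + 36\right)^{2} \left(\left(-5 - 6\right) - 44\right) = 36^{2} \left(-11 - 44\right) = 1296 \left(-55\right) = -71280$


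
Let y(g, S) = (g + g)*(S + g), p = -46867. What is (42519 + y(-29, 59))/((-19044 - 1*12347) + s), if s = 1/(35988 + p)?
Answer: -147878247/113834230 ≈ -1.2991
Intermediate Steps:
s = -1/10879 (s = 1/(35988 - 46867) = 1/(-10879) = -1/10879 ≈ -9.1920e-5)
y(g, S) = 2*g*(S + g) (y(g, S) = (2*g)*(S + g) = 2*g*(S + g))
(42519 + y(-29, 59))/((-19044 - 1*12347) + s) = (42519 + 2*(-29)*(59 - 29))/((-19044 - 1*12347) - 1/10879) = (42519 + 2*(-29)*30)/((-19044 - 12347) - 1/10879) = (42519 - 1740)/(-31391 - 1/10879) = 40779/(-341502690/10879) = 40779*(-10879/341502690) = -147878247/113834230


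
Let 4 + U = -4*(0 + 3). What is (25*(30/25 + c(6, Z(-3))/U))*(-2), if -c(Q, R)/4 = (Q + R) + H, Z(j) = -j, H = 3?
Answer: -210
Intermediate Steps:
c(Q, R) = -12 - 4*Q - 4*R (c(Q, R) = -4*((Q + R) + 3) = -4*(3 + Q + R) = -12 - 4*Q - 4*R)
U = -16 (U = -4 - 4*(0 + 3) = -4 - 4*3 = -4 - 12 = -16)
(25*(30/25 + c(6, Z(-3))/U))*(-2) = (25*(30/25 + (-12 - 4*6 - (-4)*(-3))/(-16)))*(-2) = (25*(30*(1/25) + (-12 - 24 - 4*3)*(-1/16)))*(-2) = (25*(6/5 + (-12 - 24 - 12)*(-1/16)))*(-2) = (25*(6/5 - 48*(-1/16)))*(-2) = (25*(6/5 + 3))*(-2) = (25*(21/5))*(-2) = 105*(-2) = -210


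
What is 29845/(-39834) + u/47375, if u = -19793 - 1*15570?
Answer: -2822556617/1887135750 ≈ -1.4957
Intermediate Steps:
u = -35363 (u = -19793 - 15570 = -35363)
29845/(-39834) + u/47375 = 29845/(-39834) - 35363/47375 = 29845*(-1/39834) - 35363*1/47375 = -29845/39834 - 35363/47375 = -2822556617/1887135750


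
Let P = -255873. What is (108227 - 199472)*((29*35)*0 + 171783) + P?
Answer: -15674595708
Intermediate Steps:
(108227 - 199472)*((29*35)*0 + 171783) + P = (108227 - 199472)*((29*35)*0 + 171783) - 255873 = -91245*(1015*0 + 171783) - 255873 = -91245*(0 + 171783) - 255873 = -91245*171783 - 255873 = -15674339835 - 255873 = -15674595708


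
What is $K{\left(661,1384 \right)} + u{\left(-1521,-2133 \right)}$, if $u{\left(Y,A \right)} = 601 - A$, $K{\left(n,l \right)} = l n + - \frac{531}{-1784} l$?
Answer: $\frac{204707297}{223} \approx 9.1797 \cdot 10^{5}$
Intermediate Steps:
$K{\left(n,l \right)} = \frac{531 l}{1784} + l n$ ($K{\left(n,l \right)} = l n + \left(-531\right) \left(- \frac{1}{1784}\right) l = l n + \frac{531 l}{1784} = \frac{531 l}{1784} + l n$)
$K{\left(661,1384 \right)} + u{\left(-1521,-2133 \right)} = \frac{1}{1784} \cdot 1384 \left(531 + 1784 \cdot 661\right) + \left(601 - -2133\right) = \frac{1}{1784} \cdot 1384 \left(531 + 1179224\right) + \left(601 + 2133\right) = \frac{1}{1784} \cdot 1384 \cdot 1179755 + 2734 = \frac{204097615}{223} + 2734 = \frac{204707297}{223}$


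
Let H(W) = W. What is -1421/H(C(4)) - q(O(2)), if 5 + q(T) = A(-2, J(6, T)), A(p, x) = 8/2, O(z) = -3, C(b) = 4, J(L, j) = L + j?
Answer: -1417/4 ≈ -354.25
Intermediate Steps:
A(p, x) = 4 (A(p, x) = 8*(½) = 4)
q(T) = -1 (q(T) = -5 + 4 = -1)
-1421/H(C(4)) - q(O(2)) = -1421/4 - 1*(-1) = -1421*¼ + 1 = -1421/4 + 1 = -1417/4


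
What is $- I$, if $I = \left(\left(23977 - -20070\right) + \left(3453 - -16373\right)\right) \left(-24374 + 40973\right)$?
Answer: $-1060227927$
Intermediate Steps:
$I = 1060227927$ ($I = \left(\left(23977 + 20070\right) + \left(3453 + 16373\right)\right) 16599 = \left(44047 + 19826\right) 16599 = 63873 \cdot 16599 = 1060227927$)
$- I = \left(-1\right) 1060227927 = -1060227927$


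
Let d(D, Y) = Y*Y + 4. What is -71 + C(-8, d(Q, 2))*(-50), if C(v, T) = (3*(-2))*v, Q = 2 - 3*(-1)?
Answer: -2471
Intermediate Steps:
Q = 5 (Q = 2 + 3 = 5)
d(D, Y) = 4 + Y**2 (d(D, Y) = Y**2 + 4 = 4 + Y**2)
C(v, T) = -6*v
-71 + C(-8, d(Q, 2))*(-50) = -71 - 6*(-8)*(-50) = -71 + 48*(-50) = -71 - 2400 = -2471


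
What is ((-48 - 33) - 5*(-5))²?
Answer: 3136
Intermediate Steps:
((-48 - 33) - 5*(-5))² = (-81 + 25)² = (-56)² = 3136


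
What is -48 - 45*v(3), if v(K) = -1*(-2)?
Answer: -138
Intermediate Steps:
v(K) = 2
-48 - 45*v(3) = -48 - 45*2 = -48 - 90 = -138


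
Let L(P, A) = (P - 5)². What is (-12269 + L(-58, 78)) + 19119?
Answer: 10819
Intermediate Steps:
L(P, A) = (-5 + P)²
(-12269 + L(-58, 78)) + 19119 = (-12269 + (-5 - 58)²) + 19119 = (-12269 + (-63)²) + 19119 = (-12269 + 3969) + 19119 = -8300 + 19119 = 10819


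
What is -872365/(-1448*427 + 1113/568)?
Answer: 99100664/70238203 ≈ 1.4109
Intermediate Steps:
-872365/(-1448*427 + 1113/568) = -872365/(-618296 + 1113*(1/568)) = -872365/(-618296 + 1113/568) = -872365/(-351191015/568) = -872365*(-568/351191015) = 99100664/70238203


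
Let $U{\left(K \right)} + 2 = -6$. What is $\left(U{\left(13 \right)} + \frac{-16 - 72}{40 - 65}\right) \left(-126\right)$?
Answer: $\frac{14112}{25} \approx 564.48$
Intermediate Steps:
$U{\left(K \right)} = -8$ ($U{\left(K \right)} = -2 - 6 = -8$)
$\left(U{\left(13 \right)} + \frac{-16 - 72}{40 - 65}\right) \left(-126\right) = \left(-8 + \frac{-16 - 72}{40 - 65}\right) \left(-126\right) = \left(-8 - \frac{88}{-25}\right) \left(-126\right) = \left(-8 - - \frac{88}{25}\right) \left(-126\right) = \left(-8 + \frac{88}{25}\right) \left(-126\right) = \left(- \frac{112}{25}\right) \left(-126\right) = \frac{14112}{25}$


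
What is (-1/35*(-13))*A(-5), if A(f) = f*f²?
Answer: -325/7 ≈ -46.429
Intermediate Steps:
A(f) = f³
(-1/35*(-13))*A(-5) = (-1/35*(-13))*(-5)³ = (-1*1/35*(-13))*(-125) = -1/35*(-13)*(-125) = (13/35)*(-125) = -325/7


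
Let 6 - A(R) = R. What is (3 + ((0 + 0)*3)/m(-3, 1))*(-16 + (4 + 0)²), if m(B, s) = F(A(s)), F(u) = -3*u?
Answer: 0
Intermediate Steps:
A(R) = 6 - R
m(B, s) = -18 + 3*s (m(B, s) = -3*(6 - s) = -18 + 3*s)
(3 + ((0 + 0)*3)/m(-3, 1))*(-16 + (4 + 0)²) = (3 + ((0 + 0)*3)/(-18 + 3*1))*(-16 + (4 + 0)²) = (3 + (0*3)/(-18 + 3))*(-16 + 4²) = (3 + 0/(-15))*(-16 + 16) = (3 - 1/15*0)*0 = (3 + 0)*0 = 3*0 = 0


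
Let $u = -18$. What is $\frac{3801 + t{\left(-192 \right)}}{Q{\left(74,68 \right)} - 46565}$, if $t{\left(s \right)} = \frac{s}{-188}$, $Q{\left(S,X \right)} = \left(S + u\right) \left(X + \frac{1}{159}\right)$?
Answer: $- \frac{28412505}{319520429} \approx -0.088922$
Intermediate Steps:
$Q{\left(S,X \right)} = \left(-18 + S\right) \left(\frac{1}{159} + X\right)$ ($Q{\left(S,X \right)} = \left(S - 18\right) \left(X + \frac{1}{159}\right) = \left(-18 + S\right) \left(X + \frac{1}{159}\right) = \left(-18 + S\right) \left(\frac{1}{159} + X\right)$)
$t{\left(s \right)} = - \frac{s}{188}$ ($t{\left(s \right)} = s \left(- \frac{1}{188}\right) = - \frac{s}{188}$)
$\frac{3801 + t{\left(-192 \right)}}{Q{\left(74,68 \right)} - 46565} = \frac{3801 - - \frac{48}{47}}{\left(- \frac{6}{53} - 1224 + \frac{1}{159} \cdot 74 + 74 \cdot 68\right) - 46565} = \frac{3801 + \frac{48}{47}}{\left(- \frac{6}{53} - 1224 + \frac{74}{159} + 5032\right) - 46565} = \frac{178695}{47 \left(\frac{605528}{159} - 46565\right)} = \frac{178695}{47 \left(- \frac{6798307}{159}\right)} = \frac{178695}{47} \left(- \frac{159}{6798307}\right) = - \frac{28412505}{319520429}$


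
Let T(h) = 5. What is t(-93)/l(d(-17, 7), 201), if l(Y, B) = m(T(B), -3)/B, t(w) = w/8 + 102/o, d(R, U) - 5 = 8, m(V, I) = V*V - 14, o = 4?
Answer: 22311/88 ≈ 253.53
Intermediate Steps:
m(V, I) = -14 + V² (m(V, I) = V² - 14 = -14 + V²)
d(R, U) = 13 (d(R, U) = 5 + 8 = 13)
t(w) = 51/2 + w/8 (t(w) = w/8 + 102/4 = w*(⅛) + 102*(¼) = w/8 + 51/2 = 51/2 + w/8)
l(Y, B) = 11/B (l(Y, B) = (-14 + 5²)/B = (-14 + 25)/B = 11/B)
t(-93)/l(d(-17, 7), 201) = (51/2 + (⅛)*(-93))/((11/201)) = (51/2 - 93/8)/((11*(1/201))) = 111/(8*(11/201)) = (111/8)*(201/11) = 22311/88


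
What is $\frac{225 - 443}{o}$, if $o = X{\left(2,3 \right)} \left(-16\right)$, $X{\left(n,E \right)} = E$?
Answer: $\frac{109}{24} \approx 4.5417$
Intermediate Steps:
$o = -48$ ($o = 3 \left(-16\right) = -48$)
$\frac{225 - 443}{o} = \frac{225 - 443}{-48} = \left(-218\right) \left(- \frac{1}{48}\right) = \frac{109}{24}$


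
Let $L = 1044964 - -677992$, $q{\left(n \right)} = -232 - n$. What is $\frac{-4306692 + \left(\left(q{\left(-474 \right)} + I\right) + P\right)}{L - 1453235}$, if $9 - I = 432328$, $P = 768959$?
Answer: $- \frac{441090}{29969} \approx -14.718$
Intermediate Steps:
$I = -432319$ ($I = 9 - 432328 = -432319$)
$L = 1722956$ ($L = 1044964 + 677992 = 1722956$)
$\frac{-4306692 + \left(\left(q{\left(-474 \right)} + I\right) + P\right)}{L - 1453235} = \frac{-4306692 + \left(\left(\left(-232 - -474\right) - 432319\right) + 768959\right)}{1722956 - 1453235} = \frac{-4306692 + \left(\left(\left(-232 + 474\right) - 432319\right) + 768959\right)}{269721} = \left(-4306692 + \left(\left(242 - 432319\right) + 768959\right)\right) \frac{1}{269721} = \left(-4306692 + \left(-432077 + 768959\right)\right) \frac{1}{269721} = \left(-4306692 + 336882\right) \frac{1}{269721} = \left(-3969810\right) \frac{1}{269721} = - \frac{441090}{29969}$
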